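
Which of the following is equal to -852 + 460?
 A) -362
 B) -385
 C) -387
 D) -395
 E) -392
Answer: E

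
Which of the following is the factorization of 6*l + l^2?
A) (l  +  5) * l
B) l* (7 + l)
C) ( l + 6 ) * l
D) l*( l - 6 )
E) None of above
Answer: C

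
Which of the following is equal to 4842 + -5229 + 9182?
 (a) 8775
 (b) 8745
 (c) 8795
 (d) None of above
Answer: c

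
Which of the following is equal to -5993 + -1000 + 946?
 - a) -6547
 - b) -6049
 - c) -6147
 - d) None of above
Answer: d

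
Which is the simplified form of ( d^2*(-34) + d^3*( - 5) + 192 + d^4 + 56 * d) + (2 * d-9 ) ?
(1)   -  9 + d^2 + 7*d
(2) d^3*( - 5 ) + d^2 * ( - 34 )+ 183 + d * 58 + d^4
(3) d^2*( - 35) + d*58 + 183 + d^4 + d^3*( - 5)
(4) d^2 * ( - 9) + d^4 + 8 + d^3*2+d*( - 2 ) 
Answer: 2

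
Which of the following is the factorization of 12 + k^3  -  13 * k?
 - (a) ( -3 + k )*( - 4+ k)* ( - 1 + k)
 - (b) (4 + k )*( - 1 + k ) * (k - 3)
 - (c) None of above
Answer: b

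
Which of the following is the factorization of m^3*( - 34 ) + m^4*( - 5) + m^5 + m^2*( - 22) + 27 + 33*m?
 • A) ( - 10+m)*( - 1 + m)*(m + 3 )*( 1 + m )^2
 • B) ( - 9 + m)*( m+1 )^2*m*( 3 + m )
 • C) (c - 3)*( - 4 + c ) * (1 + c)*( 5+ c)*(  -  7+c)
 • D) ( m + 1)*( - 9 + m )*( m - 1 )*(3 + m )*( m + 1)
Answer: D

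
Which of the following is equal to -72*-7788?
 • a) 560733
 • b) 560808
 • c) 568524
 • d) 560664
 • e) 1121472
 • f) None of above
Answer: f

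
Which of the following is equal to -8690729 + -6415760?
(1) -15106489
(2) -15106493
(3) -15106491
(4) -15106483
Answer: 1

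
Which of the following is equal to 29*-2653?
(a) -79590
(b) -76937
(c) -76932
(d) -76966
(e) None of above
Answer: b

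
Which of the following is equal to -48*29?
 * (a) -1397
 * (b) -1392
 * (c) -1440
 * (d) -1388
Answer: b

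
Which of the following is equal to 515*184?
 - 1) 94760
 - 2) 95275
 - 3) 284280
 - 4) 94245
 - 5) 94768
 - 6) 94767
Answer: 1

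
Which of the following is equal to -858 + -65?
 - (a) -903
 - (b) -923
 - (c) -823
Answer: b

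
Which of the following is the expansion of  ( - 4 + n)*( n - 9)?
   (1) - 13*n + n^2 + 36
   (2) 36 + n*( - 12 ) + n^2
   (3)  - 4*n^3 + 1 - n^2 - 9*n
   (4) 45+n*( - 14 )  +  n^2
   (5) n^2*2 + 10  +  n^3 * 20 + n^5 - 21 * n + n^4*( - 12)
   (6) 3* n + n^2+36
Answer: 1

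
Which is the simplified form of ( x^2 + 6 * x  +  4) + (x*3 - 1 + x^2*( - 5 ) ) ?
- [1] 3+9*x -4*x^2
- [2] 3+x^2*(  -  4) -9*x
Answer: 1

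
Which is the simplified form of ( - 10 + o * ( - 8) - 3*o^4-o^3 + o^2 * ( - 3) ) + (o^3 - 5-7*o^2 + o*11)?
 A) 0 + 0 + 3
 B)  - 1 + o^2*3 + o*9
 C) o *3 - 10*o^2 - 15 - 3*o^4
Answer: C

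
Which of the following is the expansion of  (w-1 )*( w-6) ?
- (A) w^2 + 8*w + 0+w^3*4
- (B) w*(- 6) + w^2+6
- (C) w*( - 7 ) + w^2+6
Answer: C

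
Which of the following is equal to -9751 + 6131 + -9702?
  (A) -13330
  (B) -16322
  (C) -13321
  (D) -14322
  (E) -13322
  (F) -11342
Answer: E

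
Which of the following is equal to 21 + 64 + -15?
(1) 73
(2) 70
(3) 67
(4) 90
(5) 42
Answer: 2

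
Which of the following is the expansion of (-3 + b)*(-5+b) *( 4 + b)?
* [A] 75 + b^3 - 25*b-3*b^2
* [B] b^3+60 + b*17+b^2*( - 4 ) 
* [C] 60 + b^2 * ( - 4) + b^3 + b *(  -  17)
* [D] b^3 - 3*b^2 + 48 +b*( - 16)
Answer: C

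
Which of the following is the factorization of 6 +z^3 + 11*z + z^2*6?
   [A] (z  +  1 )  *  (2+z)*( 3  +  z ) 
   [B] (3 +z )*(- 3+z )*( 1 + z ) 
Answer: A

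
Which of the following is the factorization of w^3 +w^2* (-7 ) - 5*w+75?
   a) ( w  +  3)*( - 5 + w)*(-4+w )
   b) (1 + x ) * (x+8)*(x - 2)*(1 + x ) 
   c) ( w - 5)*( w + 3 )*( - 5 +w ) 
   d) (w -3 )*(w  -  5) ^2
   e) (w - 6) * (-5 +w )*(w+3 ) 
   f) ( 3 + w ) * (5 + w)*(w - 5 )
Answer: c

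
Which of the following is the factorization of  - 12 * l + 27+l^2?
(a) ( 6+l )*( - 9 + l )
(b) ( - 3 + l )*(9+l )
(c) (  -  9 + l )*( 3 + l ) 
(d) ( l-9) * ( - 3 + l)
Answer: d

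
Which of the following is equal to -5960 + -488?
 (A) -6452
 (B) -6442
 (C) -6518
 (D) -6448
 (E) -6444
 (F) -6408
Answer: D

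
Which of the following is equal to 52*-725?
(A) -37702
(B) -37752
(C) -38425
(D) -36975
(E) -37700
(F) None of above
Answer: E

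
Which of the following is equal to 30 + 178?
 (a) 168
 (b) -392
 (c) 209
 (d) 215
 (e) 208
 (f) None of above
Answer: e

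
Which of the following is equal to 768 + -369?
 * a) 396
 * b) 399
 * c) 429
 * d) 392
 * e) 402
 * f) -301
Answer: b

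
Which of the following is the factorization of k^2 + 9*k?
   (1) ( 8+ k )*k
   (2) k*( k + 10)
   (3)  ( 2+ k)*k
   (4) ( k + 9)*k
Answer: 4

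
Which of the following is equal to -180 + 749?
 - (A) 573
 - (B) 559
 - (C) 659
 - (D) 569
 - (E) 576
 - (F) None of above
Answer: D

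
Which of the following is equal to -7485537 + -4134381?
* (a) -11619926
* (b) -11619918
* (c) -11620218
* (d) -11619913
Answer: b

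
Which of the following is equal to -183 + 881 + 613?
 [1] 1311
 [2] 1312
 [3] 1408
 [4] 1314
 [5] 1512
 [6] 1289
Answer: 1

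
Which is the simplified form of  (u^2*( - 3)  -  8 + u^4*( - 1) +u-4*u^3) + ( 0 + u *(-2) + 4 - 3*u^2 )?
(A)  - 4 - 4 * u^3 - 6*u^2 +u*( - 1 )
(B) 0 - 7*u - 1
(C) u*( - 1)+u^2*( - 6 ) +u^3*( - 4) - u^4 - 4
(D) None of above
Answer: C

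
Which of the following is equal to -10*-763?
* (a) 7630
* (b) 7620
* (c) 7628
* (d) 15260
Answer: a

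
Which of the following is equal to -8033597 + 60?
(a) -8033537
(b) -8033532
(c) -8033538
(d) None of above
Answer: a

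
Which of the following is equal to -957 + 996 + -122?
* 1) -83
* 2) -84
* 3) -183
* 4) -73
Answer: 1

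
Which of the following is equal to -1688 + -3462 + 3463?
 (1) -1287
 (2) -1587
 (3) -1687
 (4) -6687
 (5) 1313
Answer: 3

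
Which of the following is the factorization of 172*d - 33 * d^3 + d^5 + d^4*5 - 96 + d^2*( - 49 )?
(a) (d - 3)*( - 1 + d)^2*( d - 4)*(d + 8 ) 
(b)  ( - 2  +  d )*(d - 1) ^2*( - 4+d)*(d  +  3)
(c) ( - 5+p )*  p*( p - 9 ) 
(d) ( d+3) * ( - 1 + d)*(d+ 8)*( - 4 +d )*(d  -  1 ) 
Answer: d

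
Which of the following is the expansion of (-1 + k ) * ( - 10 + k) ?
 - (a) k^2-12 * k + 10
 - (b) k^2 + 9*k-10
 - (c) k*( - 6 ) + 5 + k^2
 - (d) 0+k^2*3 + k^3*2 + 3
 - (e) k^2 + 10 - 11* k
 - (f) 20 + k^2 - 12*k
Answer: e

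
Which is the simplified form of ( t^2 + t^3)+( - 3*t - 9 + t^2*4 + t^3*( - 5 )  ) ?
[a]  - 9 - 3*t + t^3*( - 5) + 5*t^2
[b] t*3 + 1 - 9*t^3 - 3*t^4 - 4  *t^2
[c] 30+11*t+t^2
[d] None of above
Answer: d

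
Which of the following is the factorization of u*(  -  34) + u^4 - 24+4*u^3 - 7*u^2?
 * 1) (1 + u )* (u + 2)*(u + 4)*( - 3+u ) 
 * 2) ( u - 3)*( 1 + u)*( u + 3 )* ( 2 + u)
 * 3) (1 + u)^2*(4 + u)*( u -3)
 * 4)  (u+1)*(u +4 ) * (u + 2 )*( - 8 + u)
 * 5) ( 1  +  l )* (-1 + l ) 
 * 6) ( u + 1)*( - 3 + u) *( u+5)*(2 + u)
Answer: 1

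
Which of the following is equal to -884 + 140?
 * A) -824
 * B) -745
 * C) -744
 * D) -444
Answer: C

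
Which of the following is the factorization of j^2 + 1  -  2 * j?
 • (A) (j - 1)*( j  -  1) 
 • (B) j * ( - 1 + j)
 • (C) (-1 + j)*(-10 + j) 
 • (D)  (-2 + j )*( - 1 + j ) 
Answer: A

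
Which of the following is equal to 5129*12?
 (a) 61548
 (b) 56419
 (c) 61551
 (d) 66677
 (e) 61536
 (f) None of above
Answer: a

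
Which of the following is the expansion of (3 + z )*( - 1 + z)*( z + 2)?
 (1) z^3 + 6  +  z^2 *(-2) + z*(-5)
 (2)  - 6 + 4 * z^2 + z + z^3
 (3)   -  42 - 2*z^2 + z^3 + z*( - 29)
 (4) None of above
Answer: 2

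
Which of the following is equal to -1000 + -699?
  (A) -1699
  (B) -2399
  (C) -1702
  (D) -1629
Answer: A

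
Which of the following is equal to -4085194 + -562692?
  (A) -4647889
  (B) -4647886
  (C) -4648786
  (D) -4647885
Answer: B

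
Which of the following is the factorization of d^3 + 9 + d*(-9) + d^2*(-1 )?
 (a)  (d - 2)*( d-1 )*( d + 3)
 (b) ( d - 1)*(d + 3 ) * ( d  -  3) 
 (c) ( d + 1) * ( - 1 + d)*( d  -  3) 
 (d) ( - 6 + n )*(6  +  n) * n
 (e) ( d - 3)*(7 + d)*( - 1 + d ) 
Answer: b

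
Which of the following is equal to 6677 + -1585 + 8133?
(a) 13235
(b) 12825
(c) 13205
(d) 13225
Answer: d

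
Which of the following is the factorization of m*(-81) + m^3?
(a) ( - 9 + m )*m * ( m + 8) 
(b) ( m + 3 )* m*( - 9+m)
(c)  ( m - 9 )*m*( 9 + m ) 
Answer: c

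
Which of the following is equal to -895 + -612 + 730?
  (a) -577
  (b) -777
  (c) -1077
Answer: b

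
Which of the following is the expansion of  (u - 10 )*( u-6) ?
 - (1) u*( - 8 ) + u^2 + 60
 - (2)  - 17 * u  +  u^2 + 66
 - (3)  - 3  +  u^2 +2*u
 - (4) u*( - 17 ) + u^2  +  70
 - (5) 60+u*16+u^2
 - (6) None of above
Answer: 6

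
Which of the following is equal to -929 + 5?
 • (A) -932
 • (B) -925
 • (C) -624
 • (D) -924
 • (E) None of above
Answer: D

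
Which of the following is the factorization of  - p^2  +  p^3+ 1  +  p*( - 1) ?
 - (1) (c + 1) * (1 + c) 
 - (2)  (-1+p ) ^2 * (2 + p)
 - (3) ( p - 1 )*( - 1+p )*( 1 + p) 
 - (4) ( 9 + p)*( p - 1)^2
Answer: 3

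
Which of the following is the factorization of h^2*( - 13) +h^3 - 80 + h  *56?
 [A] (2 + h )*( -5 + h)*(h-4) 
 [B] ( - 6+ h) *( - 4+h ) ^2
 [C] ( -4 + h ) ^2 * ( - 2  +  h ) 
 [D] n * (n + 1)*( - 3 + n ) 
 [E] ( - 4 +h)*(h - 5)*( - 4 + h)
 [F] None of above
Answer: E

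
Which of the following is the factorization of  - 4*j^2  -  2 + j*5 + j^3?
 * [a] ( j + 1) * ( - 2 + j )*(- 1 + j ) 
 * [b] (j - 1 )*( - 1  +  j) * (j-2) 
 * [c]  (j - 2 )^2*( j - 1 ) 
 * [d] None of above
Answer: b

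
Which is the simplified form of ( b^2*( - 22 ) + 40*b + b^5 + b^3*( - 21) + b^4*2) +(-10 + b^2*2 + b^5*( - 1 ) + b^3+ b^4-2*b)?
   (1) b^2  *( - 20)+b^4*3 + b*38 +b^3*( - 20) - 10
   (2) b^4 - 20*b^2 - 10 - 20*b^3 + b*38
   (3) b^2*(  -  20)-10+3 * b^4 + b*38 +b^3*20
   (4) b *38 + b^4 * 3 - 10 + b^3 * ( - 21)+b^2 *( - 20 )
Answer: 1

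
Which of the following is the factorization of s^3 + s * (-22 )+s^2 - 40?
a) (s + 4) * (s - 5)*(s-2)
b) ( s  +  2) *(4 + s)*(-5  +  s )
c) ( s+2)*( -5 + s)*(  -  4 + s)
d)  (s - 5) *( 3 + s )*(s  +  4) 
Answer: b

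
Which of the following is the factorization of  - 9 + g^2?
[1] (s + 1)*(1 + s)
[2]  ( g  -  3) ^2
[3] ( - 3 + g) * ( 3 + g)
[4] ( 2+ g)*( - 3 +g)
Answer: 3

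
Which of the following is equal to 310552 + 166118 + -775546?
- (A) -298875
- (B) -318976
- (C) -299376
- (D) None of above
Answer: D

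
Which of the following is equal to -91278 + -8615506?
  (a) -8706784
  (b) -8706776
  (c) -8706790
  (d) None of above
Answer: a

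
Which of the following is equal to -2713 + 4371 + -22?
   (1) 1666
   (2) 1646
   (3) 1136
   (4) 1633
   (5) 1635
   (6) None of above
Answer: 6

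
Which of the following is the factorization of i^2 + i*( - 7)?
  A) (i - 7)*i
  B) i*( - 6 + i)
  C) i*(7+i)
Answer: A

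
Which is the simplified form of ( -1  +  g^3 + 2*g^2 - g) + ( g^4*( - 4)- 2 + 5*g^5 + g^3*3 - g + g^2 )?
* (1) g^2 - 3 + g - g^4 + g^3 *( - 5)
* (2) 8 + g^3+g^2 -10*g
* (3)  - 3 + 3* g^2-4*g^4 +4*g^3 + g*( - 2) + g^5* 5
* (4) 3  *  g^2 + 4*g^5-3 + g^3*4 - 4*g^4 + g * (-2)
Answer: 3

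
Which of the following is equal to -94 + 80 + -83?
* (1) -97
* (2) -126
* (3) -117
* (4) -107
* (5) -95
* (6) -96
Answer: 1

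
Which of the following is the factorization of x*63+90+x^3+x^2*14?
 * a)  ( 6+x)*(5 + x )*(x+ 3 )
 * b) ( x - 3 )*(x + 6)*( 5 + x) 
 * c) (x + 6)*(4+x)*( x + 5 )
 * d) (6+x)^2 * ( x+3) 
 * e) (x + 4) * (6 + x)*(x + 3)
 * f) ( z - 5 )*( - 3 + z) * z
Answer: a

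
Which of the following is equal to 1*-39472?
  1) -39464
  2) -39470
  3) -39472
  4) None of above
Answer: 3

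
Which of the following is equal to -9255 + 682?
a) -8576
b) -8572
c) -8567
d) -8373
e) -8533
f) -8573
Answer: f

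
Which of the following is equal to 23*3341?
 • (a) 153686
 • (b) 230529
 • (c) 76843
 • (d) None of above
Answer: c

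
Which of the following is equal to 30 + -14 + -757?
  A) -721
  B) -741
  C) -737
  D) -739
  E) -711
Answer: B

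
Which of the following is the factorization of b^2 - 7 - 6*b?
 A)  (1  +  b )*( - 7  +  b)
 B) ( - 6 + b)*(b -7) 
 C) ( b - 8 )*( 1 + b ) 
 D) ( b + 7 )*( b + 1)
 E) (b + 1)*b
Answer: A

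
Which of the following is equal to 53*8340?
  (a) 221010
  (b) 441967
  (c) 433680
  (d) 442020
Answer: d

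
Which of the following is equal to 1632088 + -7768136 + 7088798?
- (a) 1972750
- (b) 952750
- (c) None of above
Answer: b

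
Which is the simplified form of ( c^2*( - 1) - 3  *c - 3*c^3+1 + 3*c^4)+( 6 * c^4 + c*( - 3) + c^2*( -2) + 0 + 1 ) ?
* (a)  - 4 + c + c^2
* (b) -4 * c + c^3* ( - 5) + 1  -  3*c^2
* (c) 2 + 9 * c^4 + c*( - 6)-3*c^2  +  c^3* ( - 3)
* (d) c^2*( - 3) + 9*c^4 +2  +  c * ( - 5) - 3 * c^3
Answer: c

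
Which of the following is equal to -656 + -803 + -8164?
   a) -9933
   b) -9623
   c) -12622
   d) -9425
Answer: b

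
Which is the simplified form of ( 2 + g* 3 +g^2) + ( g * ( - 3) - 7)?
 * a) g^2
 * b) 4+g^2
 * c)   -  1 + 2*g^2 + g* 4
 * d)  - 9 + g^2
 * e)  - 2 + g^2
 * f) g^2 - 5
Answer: f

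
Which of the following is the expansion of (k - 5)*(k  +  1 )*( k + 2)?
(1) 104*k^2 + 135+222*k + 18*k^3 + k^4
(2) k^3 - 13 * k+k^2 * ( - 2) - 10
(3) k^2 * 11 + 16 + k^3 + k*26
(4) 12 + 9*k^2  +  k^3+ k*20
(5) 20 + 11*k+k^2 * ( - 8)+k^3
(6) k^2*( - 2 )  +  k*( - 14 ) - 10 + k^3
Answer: 2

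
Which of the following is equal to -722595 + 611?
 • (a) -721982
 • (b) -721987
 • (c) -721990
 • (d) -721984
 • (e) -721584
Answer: d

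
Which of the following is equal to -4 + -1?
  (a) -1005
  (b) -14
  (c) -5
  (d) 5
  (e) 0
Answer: c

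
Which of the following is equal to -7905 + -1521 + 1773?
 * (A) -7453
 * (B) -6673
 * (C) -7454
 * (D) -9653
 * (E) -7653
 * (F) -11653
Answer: E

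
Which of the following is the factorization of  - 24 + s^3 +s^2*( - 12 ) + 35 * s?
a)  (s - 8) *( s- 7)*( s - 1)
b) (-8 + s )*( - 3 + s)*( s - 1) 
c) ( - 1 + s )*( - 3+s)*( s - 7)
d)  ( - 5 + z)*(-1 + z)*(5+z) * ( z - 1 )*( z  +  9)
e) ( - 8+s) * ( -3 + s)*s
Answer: b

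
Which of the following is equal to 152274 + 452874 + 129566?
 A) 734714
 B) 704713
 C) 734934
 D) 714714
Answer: A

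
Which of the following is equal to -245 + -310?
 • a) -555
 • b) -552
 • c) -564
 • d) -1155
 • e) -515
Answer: a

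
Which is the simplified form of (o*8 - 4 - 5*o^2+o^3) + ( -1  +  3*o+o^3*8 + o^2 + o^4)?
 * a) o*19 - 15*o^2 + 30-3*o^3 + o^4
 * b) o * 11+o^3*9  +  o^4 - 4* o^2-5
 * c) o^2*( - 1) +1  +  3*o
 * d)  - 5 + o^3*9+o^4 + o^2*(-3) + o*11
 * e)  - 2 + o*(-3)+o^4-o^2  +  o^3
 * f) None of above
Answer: b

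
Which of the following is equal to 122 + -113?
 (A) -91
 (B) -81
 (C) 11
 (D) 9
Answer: D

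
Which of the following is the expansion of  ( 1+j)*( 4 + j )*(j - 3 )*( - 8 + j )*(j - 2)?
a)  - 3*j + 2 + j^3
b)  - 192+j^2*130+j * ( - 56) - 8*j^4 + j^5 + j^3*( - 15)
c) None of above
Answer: b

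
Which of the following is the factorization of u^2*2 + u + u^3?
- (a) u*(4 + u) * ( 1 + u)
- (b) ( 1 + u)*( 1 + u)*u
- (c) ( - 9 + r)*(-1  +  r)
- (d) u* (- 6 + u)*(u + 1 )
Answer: b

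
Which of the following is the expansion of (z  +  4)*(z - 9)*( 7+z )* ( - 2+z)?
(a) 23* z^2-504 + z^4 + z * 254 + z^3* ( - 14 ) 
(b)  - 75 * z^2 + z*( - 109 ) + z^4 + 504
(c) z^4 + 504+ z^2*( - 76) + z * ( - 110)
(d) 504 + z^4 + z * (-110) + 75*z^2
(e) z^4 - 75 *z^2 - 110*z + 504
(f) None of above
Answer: e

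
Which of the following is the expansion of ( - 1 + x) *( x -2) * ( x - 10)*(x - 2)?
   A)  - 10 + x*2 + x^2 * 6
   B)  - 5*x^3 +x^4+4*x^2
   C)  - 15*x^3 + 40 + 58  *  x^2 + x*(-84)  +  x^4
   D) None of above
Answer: C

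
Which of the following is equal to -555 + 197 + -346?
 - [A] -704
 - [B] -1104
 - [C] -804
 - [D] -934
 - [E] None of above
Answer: A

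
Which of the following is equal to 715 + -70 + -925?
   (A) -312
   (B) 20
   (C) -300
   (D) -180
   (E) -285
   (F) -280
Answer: F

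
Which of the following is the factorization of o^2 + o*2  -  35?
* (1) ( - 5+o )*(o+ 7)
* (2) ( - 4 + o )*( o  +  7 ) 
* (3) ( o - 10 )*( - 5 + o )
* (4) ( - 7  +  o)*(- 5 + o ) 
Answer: 1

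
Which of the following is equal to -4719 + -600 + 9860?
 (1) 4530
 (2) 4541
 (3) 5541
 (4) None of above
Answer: 2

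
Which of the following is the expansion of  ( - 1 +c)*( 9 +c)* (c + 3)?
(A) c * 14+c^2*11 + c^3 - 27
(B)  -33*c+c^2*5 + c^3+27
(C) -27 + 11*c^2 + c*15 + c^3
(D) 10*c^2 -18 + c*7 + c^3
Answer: C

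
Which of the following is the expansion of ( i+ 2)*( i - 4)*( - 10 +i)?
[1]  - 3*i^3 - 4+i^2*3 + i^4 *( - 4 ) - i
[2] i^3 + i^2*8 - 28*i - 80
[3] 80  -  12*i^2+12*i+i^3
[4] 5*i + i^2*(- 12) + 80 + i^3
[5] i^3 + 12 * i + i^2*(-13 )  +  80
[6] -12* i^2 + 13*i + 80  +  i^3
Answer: 3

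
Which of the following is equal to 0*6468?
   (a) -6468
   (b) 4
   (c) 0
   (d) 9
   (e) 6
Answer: c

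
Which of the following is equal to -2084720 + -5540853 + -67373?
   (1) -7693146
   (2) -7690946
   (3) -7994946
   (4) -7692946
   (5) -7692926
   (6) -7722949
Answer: 4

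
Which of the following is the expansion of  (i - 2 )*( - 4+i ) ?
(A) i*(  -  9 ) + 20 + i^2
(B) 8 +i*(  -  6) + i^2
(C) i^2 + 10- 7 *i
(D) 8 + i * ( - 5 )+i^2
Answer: B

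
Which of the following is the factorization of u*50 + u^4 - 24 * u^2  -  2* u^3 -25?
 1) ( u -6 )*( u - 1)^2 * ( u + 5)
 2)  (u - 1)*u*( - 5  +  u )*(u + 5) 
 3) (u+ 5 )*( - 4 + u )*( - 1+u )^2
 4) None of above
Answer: 4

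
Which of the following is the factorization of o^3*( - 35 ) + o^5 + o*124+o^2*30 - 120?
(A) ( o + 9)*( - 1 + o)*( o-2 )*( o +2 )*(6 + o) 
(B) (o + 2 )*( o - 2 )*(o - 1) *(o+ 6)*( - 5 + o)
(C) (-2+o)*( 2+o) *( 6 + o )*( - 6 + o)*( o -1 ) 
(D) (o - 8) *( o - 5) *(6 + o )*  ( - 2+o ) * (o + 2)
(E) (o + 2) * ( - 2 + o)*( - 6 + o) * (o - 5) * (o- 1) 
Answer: B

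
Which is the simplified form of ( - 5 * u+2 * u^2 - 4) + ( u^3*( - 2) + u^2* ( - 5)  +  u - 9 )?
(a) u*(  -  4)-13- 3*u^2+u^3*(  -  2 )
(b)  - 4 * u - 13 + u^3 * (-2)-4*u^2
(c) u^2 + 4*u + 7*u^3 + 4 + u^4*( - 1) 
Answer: a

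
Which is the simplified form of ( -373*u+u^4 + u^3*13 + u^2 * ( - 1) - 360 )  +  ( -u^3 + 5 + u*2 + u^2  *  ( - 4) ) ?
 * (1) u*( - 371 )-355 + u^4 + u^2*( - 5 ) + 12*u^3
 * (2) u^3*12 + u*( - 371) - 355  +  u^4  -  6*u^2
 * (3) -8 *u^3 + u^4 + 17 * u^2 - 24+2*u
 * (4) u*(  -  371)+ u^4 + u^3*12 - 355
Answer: 1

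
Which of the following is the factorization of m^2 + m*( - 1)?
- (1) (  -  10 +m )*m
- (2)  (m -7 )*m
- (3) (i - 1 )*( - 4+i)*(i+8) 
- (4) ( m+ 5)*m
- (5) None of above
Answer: 5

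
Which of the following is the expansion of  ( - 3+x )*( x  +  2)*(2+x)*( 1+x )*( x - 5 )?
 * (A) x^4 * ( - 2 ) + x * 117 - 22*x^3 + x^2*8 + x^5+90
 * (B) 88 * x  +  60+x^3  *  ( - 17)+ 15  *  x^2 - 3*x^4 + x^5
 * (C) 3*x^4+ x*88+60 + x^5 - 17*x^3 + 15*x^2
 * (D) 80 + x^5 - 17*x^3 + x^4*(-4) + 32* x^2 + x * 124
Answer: B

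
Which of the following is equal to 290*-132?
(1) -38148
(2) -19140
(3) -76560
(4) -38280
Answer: 4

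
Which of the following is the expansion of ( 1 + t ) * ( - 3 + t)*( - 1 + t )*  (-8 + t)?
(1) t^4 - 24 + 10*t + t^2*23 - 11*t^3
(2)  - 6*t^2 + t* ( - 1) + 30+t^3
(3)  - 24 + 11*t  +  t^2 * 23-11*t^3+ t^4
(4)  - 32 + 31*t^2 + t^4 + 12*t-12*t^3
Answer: 3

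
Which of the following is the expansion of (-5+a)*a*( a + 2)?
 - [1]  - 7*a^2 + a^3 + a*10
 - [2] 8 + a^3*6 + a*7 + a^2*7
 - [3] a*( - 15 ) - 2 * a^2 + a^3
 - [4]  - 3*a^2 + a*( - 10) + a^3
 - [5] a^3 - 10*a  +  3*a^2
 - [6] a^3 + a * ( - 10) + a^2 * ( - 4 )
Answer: 4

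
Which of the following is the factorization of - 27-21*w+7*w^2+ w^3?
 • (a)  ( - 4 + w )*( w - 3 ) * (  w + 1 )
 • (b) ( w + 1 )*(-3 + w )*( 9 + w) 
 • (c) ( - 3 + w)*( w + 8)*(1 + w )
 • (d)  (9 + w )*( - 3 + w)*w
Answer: b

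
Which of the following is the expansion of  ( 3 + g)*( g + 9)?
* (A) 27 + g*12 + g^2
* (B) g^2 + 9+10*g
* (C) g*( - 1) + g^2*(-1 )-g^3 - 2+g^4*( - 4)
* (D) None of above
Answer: A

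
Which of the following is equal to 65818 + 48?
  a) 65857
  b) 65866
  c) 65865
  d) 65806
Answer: b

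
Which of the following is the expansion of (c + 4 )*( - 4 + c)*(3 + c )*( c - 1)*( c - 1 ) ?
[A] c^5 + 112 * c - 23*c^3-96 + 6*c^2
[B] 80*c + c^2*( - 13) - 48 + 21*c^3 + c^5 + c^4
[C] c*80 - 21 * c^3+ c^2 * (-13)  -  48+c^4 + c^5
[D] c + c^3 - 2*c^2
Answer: C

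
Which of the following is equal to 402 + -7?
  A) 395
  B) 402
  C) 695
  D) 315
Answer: A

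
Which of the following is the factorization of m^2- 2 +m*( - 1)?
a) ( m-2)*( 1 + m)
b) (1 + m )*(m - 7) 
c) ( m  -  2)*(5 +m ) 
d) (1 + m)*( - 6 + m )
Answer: a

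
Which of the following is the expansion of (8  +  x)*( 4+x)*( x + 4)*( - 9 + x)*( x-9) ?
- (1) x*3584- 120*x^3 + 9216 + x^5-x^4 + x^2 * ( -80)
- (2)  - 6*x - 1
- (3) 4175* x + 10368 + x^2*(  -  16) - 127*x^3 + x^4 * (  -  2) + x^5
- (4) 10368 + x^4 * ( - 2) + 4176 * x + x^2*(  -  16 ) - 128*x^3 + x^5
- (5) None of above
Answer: 5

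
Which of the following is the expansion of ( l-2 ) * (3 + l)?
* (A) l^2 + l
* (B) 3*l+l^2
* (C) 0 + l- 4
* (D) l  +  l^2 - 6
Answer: D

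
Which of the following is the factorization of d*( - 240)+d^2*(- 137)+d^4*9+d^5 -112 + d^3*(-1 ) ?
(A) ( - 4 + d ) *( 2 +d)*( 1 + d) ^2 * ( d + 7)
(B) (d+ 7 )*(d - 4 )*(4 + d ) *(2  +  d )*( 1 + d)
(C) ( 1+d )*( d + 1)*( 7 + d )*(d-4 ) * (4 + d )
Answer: C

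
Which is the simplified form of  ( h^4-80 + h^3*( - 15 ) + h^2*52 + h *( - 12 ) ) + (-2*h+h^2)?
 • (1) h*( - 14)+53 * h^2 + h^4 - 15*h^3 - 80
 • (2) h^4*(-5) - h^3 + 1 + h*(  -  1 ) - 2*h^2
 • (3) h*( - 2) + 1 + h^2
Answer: 1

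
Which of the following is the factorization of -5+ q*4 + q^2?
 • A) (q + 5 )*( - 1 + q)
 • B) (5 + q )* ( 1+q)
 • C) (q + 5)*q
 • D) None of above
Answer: A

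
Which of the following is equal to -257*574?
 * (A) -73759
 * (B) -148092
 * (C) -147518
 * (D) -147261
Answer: C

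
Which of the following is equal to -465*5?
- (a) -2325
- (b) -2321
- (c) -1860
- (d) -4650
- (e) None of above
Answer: a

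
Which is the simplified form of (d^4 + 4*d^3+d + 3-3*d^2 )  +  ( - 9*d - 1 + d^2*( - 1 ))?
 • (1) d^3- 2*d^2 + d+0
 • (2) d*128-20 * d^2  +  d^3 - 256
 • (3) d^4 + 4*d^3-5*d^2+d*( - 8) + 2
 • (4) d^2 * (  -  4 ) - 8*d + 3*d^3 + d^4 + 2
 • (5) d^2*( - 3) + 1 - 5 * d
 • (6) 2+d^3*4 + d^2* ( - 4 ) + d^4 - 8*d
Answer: 6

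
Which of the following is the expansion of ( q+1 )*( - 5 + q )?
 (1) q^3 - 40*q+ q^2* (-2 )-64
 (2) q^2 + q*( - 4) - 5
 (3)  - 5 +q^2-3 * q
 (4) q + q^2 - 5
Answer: 2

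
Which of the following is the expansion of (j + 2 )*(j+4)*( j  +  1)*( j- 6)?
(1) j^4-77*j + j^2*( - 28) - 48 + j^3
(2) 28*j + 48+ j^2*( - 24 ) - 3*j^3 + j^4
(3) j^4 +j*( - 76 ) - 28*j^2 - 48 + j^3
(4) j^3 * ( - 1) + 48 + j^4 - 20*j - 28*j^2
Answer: 3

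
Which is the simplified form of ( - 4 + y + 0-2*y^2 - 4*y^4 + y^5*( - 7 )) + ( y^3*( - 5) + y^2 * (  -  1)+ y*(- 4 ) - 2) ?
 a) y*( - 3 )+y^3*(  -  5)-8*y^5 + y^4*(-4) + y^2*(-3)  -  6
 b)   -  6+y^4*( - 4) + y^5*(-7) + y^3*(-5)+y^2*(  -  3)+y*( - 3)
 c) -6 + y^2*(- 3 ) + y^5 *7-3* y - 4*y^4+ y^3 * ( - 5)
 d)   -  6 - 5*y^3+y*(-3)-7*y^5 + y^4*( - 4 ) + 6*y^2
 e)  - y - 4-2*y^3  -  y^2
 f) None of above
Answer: b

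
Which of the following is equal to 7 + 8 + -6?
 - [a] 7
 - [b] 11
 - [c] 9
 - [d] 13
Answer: c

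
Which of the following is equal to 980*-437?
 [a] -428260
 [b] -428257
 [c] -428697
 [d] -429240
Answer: a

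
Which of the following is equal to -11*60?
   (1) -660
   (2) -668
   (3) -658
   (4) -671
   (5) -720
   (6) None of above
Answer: 1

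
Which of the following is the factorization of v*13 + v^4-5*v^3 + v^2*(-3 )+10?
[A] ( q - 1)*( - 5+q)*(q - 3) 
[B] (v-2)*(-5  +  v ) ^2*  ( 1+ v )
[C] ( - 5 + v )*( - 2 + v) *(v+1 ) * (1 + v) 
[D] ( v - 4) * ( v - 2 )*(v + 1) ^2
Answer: C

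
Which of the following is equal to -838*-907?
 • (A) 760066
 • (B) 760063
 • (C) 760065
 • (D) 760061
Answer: A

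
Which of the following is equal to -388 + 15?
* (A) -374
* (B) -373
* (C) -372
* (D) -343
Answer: B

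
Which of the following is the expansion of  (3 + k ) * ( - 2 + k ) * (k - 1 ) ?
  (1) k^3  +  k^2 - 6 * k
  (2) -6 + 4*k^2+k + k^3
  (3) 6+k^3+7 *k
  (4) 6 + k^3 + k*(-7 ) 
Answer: 4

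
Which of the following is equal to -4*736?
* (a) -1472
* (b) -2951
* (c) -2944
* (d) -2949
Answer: c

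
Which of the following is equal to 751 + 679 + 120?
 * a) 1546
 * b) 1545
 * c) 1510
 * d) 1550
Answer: d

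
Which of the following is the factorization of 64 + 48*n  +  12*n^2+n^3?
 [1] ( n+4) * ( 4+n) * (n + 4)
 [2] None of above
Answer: 1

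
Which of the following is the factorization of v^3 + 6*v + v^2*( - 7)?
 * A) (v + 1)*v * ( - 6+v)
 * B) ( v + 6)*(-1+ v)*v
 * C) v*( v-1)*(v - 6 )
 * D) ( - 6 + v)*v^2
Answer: C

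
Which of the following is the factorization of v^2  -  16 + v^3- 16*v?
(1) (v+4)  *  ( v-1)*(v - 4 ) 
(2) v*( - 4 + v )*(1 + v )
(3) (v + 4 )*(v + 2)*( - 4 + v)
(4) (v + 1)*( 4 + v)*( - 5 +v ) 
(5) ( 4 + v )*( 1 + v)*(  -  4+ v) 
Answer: 5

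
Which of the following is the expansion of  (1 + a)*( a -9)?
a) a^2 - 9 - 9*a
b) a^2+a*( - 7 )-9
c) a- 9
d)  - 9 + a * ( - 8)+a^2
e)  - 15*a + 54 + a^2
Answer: d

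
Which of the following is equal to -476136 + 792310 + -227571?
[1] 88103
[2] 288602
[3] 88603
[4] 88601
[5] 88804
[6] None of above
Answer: 3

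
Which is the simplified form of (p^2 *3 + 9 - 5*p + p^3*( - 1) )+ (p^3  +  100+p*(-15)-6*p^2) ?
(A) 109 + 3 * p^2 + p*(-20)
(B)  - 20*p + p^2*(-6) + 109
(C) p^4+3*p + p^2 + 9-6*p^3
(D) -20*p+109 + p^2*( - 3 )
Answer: D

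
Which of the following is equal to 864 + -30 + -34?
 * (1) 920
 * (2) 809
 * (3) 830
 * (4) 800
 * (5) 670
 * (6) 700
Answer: 4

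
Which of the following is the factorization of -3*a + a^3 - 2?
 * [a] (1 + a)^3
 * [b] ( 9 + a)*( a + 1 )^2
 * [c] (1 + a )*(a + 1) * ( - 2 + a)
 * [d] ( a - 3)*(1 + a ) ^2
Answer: c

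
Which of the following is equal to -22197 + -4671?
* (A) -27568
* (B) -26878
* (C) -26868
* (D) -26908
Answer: C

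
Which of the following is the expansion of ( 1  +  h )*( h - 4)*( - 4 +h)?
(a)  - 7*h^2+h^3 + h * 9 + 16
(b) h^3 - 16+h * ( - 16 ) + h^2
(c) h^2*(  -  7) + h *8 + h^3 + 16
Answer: c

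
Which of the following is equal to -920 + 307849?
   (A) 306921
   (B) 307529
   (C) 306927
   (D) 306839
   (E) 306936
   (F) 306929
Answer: F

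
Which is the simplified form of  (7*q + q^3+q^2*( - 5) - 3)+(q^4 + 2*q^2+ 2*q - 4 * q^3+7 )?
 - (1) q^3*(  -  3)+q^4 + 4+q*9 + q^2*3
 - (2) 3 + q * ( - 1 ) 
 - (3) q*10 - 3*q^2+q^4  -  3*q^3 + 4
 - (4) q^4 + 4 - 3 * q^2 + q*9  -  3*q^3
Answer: 4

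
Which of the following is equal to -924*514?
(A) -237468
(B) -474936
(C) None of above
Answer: B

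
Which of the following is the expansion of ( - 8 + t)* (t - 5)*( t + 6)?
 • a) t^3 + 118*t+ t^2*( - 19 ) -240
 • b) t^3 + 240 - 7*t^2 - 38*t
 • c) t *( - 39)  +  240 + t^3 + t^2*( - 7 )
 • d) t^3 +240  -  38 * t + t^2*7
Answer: b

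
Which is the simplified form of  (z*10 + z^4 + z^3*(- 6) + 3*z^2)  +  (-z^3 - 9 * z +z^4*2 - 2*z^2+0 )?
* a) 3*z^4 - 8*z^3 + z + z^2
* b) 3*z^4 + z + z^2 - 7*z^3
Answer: b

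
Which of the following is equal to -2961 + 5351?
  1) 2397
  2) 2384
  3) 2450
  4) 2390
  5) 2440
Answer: 4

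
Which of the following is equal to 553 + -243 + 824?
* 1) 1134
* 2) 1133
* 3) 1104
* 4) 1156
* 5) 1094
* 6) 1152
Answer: 1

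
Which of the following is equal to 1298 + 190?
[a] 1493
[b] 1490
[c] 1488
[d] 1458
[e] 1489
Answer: c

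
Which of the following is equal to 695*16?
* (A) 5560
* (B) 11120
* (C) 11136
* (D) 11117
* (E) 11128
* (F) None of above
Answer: B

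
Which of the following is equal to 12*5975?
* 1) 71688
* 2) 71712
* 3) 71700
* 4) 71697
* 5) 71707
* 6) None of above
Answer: 3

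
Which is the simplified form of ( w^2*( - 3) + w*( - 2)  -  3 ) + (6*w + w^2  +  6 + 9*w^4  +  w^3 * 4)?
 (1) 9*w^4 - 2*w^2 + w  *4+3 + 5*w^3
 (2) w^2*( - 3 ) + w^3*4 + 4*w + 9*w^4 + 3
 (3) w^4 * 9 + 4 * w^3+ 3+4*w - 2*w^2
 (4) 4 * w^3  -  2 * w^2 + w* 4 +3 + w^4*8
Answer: 3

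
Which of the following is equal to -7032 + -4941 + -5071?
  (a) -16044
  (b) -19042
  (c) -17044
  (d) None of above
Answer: c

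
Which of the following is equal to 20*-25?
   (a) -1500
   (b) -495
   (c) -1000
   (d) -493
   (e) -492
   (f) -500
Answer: f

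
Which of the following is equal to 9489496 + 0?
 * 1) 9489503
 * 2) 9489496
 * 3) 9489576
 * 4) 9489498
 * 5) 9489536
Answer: 2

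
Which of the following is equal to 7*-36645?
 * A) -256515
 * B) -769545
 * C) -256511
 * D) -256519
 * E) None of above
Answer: A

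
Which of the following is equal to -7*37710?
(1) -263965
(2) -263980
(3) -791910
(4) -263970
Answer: 4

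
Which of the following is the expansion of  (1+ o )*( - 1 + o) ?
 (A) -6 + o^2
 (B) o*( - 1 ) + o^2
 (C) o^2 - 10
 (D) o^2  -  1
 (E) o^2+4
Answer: D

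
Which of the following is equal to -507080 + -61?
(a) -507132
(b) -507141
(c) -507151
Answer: b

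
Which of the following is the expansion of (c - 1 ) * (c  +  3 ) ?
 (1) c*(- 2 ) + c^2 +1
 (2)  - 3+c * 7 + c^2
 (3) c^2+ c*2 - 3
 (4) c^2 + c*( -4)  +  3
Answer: 3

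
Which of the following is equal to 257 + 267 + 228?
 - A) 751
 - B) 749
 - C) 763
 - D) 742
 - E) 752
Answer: E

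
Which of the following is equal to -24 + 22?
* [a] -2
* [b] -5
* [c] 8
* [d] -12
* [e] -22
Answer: a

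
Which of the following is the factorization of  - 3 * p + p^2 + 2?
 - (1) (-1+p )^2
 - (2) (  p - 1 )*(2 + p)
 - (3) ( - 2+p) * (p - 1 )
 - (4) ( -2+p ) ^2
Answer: 3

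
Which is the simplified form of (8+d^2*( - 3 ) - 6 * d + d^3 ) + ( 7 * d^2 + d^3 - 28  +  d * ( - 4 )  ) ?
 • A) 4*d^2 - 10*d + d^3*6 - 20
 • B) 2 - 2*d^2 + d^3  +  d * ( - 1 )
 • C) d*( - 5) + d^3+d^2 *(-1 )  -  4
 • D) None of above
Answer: D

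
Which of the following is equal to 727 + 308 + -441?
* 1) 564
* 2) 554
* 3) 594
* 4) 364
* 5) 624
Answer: 3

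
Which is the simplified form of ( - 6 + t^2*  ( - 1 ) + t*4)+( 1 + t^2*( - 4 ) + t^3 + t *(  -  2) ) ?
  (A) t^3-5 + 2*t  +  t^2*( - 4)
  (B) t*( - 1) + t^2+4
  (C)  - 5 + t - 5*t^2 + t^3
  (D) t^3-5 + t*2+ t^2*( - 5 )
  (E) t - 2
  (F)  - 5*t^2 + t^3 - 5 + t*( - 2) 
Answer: D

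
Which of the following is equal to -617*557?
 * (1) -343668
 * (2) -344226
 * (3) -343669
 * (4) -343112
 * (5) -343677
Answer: 3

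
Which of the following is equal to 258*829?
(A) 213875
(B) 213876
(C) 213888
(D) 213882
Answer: D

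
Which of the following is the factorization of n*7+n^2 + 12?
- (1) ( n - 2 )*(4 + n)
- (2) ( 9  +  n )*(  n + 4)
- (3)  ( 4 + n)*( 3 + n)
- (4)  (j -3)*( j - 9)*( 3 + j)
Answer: 3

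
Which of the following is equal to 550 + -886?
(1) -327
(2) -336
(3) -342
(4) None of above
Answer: 2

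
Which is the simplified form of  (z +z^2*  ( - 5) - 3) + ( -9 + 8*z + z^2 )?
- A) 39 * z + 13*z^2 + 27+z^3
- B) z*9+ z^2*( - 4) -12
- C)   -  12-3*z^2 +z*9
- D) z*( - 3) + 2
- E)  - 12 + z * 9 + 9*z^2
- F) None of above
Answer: B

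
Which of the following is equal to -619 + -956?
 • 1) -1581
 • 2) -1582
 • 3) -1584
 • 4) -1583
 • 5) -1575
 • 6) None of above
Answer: 5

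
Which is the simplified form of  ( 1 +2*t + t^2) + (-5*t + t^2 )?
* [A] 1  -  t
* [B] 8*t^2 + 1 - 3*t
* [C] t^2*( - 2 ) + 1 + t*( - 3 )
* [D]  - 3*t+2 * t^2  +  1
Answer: D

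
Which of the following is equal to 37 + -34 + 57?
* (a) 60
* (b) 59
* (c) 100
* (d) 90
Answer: a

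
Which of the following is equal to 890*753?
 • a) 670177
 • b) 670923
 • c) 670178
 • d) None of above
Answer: d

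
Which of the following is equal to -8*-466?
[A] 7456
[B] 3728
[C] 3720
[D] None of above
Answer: B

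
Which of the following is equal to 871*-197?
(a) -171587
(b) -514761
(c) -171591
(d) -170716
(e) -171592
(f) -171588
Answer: a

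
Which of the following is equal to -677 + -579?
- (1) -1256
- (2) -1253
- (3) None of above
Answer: 1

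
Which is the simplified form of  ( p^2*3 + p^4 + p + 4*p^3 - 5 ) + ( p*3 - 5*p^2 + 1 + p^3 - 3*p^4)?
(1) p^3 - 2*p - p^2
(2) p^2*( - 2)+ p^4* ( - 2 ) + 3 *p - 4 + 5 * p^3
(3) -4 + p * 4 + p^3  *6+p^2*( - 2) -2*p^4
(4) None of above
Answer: 4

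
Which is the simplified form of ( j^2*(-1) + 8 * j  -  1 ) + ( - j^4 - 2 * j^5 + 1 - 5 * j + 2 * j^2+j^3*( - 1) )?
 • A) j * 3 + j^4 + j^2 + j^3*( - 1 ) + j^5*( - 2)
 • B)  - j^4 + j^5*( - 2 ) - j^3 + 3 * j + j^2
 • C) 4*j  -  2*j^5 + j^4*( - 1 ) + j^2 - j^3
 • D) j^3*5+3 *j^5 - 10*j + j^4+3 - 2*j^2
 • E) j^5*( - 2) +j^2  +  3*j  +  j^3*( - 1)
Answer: B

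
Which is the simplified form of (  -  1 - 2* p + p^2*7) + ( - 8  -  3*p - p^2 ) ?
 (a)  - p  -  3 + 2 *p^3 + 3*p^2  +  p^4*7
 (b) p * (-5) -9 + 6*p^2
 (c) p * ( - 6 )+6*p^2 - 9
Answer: b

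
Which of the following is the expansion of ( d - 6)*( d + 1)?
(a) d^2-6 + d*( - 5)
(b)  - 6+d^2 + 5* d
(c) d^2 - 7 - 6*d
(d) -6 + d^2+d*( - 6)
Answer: a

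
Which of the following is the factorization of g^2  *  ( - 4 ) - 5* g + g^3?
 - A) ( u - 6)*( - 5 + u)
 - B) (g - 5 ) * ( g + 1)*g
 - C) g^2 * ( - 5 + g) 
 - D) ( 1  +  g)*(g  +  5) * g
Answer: B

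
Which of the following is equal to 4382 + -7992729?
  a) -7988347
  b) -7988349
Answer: a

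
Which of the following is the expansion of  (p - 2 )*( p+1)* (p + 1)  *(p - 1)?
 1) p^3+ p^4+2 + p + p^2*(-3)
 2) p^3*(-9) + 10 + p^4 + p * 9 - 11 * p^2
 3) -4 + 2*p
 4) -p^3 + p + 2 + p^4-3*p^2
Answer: 4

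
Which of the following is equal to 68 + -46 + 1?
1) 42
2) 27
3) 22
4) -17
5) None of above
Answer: 5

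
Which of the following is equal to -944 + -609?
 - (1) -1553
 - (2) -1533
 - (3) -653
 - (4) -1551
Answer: 1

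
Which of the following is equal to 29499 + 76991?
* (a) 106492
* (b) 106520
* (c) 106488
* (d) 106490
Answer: d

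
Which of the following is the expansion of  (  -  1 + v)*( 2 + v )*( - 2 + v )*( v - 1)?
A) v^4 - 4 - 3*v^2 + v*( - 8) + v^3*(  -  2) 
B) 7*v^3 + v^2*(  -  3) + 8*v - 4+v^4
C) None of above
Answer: C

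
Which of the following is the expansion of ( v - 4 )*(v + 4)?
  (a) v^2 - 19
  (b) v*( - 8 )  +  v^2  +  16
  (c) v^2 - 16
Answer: c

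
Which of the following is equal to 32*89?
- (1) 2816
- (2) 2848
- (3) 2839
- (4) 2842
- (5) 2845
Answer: 2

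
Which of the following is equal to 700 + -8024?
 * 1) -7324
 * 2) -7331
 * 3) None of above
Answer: 1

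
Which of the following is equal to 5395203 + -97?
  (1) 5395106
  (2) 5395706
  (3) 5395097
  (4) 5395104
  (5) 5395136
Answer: 1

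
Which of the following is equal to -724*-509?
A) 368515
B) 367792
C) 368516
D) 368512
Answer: C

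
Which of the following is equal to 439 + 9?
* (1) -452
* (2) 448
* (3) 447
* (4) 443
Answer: 2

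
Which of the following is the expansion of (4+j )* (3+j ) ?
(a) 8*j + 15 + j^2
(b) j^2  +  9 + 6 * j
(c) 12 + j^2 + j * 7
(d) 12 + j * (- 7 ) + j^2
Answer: c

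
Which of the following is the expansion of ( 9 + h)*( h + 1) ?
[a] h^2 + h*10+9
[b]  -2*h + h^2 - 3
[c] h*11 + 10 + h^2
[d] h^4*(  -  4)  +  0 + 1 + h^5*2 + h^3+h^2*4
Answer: a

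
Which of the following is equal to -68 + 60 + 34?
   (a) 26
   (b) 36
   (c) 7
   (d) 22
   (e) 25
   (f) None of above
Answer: a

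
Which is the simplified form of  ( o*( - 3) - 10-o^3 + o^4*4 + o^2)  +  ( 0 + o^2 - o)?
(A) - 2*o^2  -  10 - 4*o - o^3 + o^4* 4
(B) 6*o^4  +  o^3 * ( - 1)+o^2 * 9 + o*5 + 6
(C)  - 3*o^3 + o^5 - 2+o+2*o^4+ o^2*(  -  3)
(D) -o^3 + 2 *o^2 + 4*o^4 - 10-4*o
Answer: D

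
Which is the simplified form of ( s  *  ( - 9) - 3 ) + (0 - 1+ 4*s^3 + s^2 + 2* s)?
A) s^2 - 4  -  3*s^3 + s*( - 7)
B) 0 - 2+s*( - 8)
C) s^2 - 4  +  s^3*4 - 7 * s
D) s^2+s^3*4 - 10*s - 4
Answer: C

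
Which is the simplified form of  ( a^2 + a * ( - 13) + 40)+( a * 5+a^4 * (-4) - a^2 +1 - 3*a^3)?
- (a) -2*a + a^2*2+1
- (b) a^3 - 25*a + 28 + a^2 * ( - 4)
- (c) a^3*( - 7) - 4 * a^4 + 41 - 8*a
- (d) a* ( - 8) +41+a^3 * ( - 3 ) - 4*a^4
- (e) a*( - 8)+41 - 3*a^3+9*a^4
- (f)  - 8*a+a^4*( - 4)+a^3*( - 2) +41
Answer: d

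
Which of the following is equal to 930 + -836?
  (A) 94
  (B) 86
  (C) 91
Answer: A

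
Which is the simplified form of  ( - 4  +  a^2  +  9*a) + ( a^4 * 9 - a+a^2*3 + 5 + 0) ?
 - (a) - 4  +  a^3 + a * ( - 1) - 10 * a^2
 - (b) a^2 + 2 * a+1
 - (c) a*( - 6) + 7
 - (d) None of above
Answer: d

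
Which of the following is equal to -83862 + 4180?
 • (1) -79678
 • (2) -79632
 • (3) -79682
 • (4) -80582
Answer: 3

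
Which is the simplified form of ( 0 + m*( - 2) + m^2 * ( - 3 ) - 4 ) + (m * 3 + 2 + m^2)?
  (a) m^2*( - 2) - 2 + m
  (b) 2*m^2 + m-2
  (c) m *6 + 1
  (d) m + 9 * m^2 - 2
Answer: a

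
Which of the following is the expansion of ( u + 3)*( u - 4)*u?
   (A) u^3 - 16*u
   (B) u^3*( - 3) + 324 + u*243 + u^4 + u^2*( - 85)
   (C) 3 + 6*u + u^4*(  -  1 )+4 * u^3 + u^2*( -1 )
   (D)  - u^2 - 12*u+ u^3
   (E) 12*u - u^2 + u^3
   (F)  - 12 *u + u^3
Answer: D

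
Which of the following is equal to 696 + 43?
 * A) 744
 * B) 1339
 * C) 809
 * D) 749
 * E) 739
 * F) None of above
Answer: E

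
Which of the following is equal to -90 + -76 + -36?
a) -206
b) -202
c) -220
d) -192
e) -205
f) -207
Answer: b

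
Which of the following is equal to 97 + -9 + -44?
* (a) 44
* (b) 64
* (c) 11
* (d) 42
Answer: a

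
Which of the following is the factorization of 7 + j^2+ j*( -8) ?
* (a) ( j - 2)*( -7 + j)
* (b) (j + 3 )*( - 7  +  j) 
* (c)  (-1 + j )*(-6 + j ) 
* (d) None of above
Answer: d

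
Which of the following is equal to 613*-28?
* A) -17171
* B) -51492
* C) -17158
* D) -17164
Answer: D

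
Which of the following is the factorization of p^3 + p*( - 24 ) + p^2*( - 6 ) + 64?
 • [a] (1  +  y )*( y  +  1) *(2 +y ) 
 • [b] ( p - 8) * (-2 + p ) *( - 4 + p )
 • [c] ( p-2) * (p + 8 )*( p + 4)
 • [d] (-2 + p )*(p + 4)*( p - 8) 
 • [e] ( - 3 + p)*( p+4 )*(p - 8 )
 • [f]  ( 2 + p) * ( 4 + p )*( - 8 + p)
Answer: d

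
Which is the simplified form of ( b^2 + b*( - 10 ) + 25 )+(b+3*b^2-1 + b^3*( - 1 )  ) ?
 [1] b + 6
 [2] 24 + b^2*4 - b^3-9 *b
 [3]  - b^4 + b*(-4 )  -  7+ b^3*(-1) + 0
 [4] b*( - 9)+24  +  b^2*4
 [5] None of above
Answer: 2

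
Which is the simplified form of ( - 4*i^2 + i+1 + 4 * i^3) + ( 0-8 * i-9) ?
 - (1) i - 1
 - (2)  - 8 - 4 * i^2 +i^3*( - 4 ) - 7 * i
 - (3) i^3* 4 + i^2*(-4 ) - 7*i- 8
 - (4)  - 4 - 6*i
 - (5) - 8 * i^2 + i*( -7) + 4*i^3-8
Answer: 3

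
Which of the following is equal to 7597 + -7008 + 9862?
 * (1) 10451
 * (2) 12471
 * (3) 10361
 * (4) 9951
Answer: 1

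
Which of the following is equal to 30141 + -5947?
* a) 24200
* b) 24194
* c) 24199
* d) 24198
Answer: b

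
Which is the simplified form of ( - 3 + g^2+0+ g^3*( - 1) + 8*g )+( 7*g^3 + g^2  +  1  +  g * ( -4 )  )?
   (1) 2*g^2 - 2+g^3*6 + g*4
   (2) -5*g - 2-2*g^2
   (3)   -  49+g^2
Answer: 1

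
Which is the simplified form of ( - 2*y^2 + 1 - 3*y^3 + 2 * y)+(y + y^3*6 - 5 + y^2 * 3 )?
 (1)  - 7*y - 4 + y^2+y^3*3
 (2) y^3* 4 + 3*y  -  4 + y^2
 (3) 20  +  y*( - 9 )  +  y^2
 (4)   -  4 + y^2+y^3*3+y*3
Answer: 4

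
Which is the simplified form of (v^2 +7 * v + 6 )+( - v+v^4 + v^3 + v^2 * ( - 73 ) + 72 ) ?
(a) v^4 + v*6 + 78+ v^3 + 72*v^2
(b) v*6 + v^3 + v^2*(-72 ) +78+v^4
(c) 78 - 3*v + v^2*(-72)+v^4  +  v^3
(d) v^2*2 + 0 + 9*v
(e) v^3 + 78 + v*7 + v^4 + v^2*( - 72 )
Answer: b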